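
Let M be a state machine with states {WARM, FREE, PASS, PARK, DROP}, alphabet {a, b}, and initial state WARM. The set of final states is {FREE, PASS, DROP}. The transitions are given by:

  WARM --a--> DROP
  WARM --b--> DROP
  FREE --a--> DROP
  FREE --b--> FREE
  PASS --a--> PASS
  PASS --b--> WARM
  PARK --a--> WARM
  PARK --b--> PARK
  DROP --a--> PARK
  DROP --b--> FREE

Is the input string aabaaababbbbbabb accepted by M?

Yes

WARM → DROP → PARK → PARK → WARM → DROP → PARK → PARK → WARM → DROP → FREE → FREE → FREE → FREE → DROP → FREE → FREE
End state FREE is accepting.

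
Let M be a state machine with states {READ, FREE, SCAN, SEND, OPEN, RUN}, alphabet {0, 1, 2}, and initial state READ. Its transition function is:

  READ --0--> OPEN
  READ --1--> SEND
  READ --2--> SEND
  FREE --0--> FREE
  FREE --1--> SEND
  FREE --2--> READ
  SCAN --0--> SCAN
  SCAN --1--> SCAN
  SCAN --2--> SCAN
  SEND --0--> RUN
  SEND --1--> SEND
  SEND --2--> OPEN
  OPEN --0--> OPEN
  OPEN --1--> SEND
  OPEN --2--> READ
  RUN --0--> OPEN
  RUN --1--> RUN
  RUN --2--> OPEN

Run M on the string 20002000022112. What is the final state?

OPEN

Trace: READ -2-> SEND -0-> RUN -0-> OPEN -0-> OPEN -2-> READ -0-> OPEN -0-> OPEN -0-> OPEN -0-> OPEN -2-> READ -2-> SEND -1-> SEND -1-> SEND -2-> OPEN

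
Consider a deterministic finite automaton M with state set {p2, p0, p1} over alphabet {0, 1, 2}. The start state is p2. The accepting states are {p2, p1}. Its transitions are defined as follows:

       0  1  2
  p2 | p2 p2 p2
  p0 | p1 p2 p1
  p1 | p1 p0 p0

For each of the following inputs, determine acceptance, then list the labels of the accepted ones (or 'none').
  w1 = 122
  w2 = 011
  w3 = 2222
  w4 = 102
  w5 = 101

w1, w2, w3, w4, w5

w1: Trace: p2 -1-> p2 -2-> p2 -2-> p2  → end p2, accepted
w2: Trace: p2 -0-> p2 -1-> p2 -1-> p2  → end p2, accepted
w3: Trace: p2 -2-> p2 -2-> p2 -2-> p2 -2-> p2  → end p2, accepted
w4: Trace: p2 -1-> p2 -0-> p2 -2-> p2  → end p2, accepted
w5: Trace: p2 -1-> p2 -0-> p2 -1-> p2  → end p2, accepted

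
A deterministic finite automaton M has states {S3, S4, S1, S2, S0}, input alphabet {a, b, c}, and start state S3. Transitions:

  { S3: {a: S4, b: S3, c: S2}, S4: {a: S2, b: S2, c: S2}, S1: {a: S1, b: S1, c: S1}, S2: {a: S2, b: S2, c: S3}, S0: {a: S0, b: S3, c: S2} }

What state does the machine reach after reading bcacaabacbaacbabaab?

S2

S3 → S3 → S2 → S2 → S3 → S4 → S2 → S2 → S2 → S3 → S3 → S4 → S2 → S3 → S3 → S4 → S2 → S2 → S2 → S2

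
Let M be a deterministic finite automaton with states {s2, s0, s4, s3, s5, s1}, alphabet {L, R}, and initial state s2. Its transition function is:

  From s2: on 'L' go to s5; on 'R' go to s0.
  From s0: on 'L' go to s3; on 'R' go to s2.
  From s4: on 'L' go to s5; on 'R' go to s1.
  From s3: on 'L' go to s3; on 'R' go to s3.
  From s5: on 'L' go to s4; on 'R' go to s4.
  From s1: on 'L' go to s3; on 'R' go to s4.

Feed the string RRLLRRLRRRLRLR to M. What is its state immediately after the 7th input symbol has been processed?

s5

start at s2
read 'R': s2 → s0
read 'R': s0 → s2
read 'L': s2 → s5
read 'L': s5 → s4
read 'R': s4 → s1
read 'R': s1 → s4
read 'L': s4 → s5
After 7 symbols: s5.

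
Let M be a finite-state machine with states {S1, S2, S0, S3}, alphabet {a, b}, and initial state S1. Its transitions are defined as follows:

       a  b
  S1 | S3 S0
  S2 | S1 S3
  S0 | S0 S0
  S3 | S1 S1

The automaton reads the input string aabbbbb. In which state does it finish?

S0

Trace: S1 -a-> S3 -a-> S1 -b-> S0 -b-> S0 -b-> S0 -b-> S0 -b-> S0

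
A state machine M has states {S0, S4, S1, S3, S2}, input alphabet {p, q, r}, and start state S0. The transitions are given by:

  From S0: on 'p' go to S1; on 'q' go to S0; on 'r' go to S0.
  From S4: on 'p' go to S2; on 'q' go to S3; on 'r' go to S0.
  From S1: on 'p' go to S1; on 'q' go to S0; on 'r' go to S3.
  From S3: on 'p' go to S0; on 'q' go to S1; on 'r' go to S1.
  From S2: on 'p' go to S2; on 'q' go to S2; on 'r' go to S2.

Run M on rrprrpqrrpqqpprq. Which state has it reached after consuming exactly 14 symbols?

S1

S0 → S0 → S0 → S1 → S3 → S1 → S1 → S0 → S0 → S0 → S1 → S0 → S0 → S1 → S1
After 14 symbols: S1.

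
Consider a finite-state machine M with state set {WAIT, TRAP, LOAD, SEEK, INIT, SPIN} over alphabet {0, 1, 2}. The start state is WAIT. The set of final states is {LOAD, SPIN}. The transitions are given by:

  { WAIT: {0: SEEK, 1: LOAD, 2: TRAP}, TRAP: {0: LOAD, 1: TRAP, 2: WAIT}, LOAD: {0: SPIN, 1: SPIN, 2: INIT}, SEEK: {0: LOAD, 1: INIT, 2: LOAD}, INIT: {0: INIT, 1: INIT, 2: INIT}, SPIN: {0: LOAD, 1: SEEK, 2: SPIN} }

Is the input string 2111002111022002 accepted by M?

WAIT → TRAP → TRAP → TRAP → TRAP → LOAD → SPIN → SPIN → SEEK → INIT → INIT → INIT → INIT → INIT → INIT → INIT → INIT
End state INIT is not accepting.

No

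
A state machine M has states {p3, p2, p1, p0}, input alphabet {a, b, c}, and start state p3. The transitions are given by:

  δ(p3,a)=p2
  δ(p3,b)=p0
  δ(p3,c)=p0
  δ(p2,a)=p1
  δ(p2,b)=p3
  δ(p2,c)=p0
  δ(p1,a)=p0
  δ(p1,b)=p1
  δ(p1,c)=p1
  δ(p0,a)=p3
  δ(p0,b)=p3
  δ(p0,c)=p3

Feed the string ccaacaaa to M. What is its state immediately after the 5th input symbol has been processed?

p3 → p0 → p3 → p2 → p1 → p1
After 5 symbols: p1.

p1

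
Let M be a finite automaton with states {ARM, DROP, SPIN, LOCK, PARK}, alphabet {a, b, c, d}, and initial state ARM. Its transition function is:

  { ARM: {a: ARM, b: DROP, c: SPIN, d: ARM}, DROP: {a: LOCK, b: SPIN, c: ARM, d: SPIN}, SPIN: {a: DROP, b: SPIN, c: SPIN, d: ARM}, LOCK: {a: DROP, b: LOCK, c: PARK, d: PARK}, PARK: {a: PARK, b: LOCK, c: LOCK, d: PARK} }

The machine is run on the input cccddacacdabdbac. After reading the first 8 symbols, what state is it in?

Trace: ARM -c-> SPIN -c-> SPIN -c-> SPIN -d-> ARM -d-> ARM -a-> ARM -c-> SPIN -a-> DROP
After 8 symbols: DROP.

DROP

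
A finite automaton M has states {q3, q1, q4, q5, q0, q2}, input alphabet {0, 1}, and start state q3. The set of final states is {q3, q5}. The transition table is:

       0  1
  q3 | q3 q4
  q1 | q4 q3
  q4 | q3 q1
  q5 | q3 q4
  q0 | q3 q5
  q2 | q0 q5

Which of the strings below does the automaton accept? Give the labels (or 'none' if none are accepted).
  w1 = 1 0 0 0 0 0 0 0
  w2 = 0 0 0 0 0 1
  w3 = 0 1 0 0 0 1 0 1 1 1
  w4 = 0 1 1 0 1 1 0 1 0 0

w1, w3, w4

w1:
  start at q3
  read '1': q3 → q4
  read '0': q4 → q3
  read '0': q3 → q3
  read '0': q3 → q3
  read '0': q3 → q3
  read '0': q3 → q3
  read '0': q3 → q3
  read '0': q3 → q3
  end q3, accepted
w2:
  start at q3
  read '0': q3 → q3
  read '0': q3 → q3
  read '0': q3 → q3
  read '0': q3 → q3
  read '0': q3 → q3
  read '1': q3 → q4
  end q4, rejected
w3:
  start at q3
  read '0': q3 → q3
  read '1': q3 → q4
  read '0': q4 → q3
  read '0': q3 → q3
  read '0': q3 → q3
  read '1': q3 → q4
  read '0': q4 → q3
  read '1': q3 → q4
  read '1': q4 → q1
  read '1': q1 → q3
  end q3, accepted
w4:
  start at q3
  read '0': q3 → q3
  read '1': q3 → q4
  read '1': q4 → q1
  read '0': q1 → q4
  read '1': q4 → q1
  read '1': q1 → q3
  read '0': q3 → q3
  read '1': q3 → q4
  read '0': q4 → q3
  read '0': q3 → q3
  end q3, accepted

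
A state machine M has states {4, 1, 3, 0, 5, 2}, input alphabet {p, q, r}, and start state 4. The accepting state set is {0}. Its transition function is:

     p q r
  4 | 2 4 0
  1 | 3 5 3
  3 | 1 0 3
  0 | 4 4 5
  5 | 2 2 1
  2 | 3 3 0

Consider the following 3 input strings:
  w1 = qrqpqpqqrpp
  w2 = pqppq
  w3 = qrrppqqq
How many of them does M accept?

w1:
  start at 4
  read 'q': 4 → 4
  read 'r': 4 → 0
  read 'q': 0 → 4
  read 'p': 4 → 2
  read 'q': 2 → 3
  read 'p': 3 → 1
  read 'q': 1 → 5
  read 'q': 5 → 2
  read 'r': 2 → 0
  read 'p': 0 → 4
  read 'p': 4 → 2
  end 2, rejected
w2:
  start at 4
  read 'p': 4 → 2
  read 'q': 2 → 3
  read 'p': 3 → 1
  read 'p': 1 → 3
  read 'q': 3 → 0
  end 0, accepted
w3:
  start at 4
  read 'q': 4 → 4
  read 'r': 4 → 0
  read 'r': 0 → 5
  read 'p': 5 → 2
  read 'p': 2 → 3
  read 'q': 3 → 0
  read 'q': 0 → 4
  read 'q': 4 → 4
  end 4, rejected

1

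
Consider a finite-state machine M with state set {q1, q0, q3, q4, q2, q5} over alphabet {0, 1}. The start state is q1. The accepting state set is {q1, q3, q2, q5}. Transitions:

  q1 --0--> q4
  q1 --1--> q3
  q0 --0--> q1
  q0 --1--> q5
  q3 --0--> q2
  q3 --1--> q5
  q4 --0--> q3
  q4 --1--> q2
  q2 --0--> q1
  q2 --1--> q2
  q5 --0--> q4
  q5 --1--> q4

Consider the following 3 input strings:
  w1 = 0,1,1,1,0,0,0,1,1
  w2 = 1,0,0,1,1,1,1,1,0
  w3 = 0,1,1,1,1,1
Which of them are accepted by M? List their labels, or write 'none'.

w2, w3

w1: q1 → q4 → q2 → q2 → q2 → q1 → q4 → q3 → q5 → q4  → end q4, rejected
w2: q1 → q3 → q2 → q1 → q3 → q5 → q4 → q2 → q2 → q1  → end q1, accepted
w3: q1 → q4 → q2 → q2 → q2 → q2 → q2  → end q2, accepted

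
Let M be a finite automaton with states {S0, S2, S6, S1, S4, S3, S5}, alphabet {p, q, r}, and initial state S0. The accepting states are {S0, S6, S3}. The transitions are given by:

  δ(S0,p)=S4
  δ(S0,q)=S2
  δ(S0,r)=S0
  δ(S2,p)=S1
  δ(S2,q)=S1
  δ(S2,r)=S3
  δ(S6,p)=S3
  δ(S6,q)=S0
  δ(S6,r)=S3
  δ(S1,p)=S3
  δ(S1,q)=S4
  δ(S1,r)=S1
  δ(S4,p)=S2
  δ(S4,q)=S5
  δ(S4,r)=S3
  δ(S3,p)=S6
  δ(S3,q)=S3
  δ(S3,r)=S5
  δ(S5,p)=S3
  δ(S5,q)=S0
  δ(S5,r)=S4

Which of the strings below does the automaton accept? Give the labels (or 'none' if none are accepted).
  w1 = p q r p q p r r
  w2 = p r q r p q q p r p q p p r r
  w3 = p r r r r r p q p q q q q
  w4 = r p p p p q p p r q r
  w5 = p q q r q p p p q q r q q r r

w1:
  start at S0
  read 'p': S0 → S4
  read 'q': S4 → S5
  read 'r': S5 → S4
  read 'p': S4 → S2
  read 'q': S2 → S1
  read 'p': S1 → S3
  read 'r': S3 → S5
  read 'r': S5 → S4
  end S4, rejected
w2:
  start at S0
  read 'p': S0 → S4
  read 'r': S4 → S3
  read 'q': S3 → S3
  read 'r': S3 → S5
  read 'p': S5 → S3
  read 'q': S3 → S3
  read 'q': S3 → S3
  read 'p': S3 → S6
  read 'r': S6 → S3
  read 'p': S3 → S6
  read 'q': S6 → S0
  read 'p': S0 → S4
  read 'p': S4 → S2
  read 'r': S2 → S3
  read 'r': S3 → S5
  end S5, rejected
w3:
  start at S0
  read 'p': S0 → S4
  read 'r': S4 → S3
  read 'r': S3 → S5
  read 'r': S5 → S4
  read 'r': S4 → S3
  read 'r': S3 → S5
  read 'p': S5 → S3
  read 'q': S3 → S3
  read 'p': S3 → S6
  read 'q': S6 → S0
  read 'q': S0 → S2
  read 'q': S2 → S1
  read 'q': S1 → S4
  end S4, rejected
w4:
  start at S0
  read 'r': S0 → S0
  read 'p': S0 → S4
  read 'p': S4 → S2
  read 'p': S2 → S1
  read 'p': S1 → S3
  read 'q': S3 → S3
  read 'p': S3 → S6
  read 'p': S6 → S3
  read 'r': S3 → S5
  read 'q': S5 → S0
  read 'r': S0 → S0
  end S0, accepted
w5:
  start at S0
  read 'p': S0 → S4
  read 'q': S4 → S5
  read 'q': S5 → S0
  read 'r': S0 → S0
  read 'q': S0 → S2
  read 'p': S2 → S1
  read 'p': S1 → S3
  read 'p': S3 → S6
  read 'q': S6 → S0
  read 'q': S0 → S2
  read 'r': S2 → S3
  read 'q': S3 → S3
  read 'q': S3 → S3
  read 'r': S3 → S5
  read 'r': S5 → S4
  end S4, rejected

w4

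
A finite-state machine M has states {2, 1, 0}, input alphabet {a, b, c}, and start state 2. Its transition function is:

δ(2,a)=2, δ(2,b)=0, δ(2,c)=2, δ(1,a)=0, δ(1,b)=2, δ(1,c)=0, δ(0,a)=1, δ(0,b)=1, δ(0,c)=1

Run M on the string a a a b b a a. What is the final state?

1

start at 2
read 'a': 2 → 2
read 'a': 2 → 2
read 'a': 2 → 2
read 'b': 2 → 0
read 'b': 0 → 1
read 'a': 1 → 0
read 'a': 0 → 1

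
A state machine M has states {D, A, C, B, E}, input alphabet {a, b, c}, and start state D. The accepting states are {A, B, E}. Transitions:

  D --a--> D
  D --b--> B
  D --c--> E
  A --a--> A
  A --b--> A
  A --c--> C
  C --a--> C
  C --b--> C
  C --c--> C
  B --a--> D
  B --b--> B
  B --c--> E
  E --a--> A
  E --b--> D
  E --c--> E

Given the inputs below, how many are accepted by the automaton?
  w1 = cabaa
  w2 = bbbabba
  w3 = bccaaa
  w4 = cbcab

w1: D → E → A → A → A → A  → end A, accepted
w2: D → B → B → B → D → B → B → D  → end D, rejected
w3: D → B → E → E → A → A → A  → end A, accepted
w4: D → E → D → E → A → A  → end A, accepted

3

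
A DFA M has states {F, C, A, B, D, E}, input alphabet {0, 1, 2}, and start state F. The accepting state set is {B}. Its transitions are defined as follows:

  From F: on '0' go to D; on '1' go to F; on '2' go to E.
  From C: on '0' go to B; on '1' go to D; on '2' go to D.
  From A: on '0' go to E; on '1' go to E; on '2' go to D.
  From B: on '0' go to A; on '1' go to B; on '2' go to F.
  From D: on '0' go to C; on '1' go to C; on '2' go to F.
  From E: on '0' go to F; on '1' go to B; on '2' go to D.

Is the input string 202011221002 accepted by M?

No

Trace: F -2-> E -0-> F -2-> E -0-> F -1-> F -1-> F -2-> E -2-> D -1-> C -0-> B -0-> A -2-> D
End state D is not accepting.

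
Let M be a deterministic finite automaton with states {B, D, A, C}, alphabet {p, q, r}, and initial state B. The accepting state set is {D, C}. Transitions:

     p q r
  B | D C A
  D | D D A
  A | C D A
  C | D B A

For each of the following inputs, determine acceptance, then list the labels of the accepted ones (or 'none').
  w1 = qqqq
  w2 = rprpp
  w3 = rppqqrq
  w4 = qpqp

w2, w3, w4

w1: B → C → B → C → B  → end B, rejected
w2: B → A → C → A → C → D  → end D, accepted
w3: B → A → C → D → D → D → A → D  → end D, accepted
w4: B → C → D → D → D  → end D, accepted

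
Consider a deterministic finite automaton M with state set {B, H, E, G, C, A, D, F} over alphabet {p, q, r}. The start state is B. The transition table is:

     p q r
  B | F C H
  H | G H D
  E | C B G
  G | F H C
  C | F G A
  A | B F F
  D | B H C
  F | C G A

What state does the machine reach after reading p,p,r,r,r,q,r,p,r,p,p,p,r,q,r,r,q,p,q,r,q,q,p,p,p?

C

start at B
read 'p': B → F
read 'p': F → C
read 'r': C → A
read 'r': A → F
read 'r': F → A
read 'q': A → F
read 'r': F → A
read 'p': A → B
read 'r': B → H
read 'p': H → G
read 'p': G → F
read 'p': F → C
read 'r': C → A
read 'q': A → F
read 'r': F → A
read 'r': A → F
read 'q': F → G
read 'p': G → F
read 'q': F → G
read 'r': G → C
read 'q': C → G
read 'q': G → H
read 'p': H → G
read 'p': G → F
read 'p': F → C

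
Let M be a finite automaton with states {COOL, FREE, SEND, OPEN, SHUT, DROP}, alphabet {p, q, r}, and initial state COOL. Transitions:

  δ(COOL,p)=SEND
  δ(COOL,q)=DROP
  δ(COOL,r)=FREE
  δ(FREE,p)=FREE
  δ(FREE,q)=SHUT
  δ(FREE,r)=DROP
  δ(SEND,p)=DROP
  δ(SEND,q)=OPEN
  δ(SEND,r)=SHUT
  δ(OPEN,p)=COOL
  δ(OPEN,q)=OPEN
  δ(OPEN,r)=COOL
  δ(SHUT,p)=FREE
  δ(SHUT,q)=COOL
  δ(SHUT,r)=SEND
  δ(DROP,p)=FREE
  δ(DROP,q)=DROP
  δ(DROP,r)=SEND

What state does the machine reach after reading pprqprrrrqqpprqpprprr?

Trace: COOL -p-> SEND -p-> DROP -r-> SEND -q-> OPEN -p-> COOL -r-> FREE -r-> DROP -r-> SEND -r-> SHUT -q-> COOL -q-> DROP -p-> FREE -p-> FREE -r-> DROP -q-> DROP -p-> FREE -p-> FREE -r-> DROP -p-> FREE -r-> DROP -r-> SEND

SEND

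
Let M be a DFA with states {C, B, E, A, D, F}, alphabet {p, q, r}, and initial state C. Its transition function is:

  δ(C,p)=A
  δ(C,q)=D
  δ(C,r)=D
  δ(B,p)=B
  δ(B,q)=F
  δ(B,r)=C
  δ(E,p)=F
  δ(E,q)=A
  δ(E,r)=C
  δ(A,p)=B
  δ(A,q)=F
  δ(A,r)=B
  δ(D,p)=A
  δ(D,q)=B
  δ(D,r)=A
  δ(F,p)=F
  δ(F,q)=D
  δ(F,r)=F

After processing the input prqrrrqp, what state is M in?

C → A → B → F → F → F → F → D → A

A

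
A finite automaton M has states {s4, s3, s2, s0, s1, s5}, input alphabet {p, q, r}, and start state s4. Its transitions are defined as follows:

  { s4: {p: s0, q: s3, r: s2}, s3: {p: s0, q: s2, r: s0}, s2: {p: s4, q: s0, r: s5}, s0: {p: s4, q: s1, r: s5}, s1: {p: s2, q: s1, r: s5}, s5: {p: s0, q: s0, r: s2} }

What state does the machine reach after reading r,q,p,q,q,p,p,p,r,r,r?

s2

start at s4
read 'r': s4 → s2
read 'q': s2 → s0
read 'p': s0 → s4
read 'q': s4 → s3
read 'q': s3 → s2
read 'p': s2 → s4
read 'p': s4 → s0
read 'p': s0 → s4
read 'r': s4 → s2
read 'r': s2 → s5
read 'r': s5 → s2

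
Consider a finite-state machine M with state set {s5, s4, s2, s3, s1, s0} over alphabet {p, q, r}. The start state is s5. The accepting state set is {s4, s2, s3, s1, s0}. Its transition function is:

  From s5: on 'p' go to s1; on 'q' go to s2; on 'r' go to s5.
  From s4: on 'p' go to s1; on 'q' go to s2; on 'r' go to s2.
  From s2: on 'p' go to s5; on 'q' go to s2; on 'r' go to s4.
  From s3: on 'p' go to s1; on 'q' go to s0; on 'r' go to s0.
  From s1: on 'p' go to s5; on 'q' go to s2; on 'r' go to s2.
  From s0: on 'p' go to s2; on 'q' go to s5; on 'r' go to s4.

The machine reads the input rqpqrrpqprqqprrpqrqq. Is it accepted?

Yes

start at s5
read 'r': s5 → s5
read 'q': s5 → s2
read 'p': s2 → s5
read 'q': s5 → s2
read 'r': s2 → s4
read 'r': s4 → s2
read 'p': s2 → s5
read 'q': s5 → s2
read 'p': s2 → s5
read 'r': s5 → s5
read 'q': s5 → s2
read 'q': s2 → s2
read 'p': s2 → s5
read 'r': s5 → s5
read 'r': s5 → s5
read 'p': s5 → s1
read 'q': s1 → s2
read 'r': s2 → s4
read 'q': s4 → s2
read 'q': s2 → s2
End state s2 is accepting.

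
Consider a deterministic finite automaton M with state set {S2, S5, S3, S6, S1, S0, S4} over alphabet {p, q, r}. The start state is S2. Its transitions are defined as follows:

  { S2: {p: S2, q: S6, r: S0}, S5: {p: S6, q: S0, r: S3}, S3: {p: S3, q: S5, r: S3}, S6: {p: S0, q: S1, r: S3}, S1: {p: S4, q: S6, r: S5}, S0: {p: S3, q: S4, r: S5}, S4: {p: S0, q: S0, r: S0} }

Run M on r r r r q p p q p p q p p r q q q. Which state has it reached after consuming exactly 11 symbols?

Trace: S2 -r-> S0 -r-> S5 -r-> S3 -r-> S3 -q-> S5 -p-> S6 -p-> S0 -q-> S4 -p-> S0 -p-> S3 -q-> S5
After 11 symbols: S5.

S5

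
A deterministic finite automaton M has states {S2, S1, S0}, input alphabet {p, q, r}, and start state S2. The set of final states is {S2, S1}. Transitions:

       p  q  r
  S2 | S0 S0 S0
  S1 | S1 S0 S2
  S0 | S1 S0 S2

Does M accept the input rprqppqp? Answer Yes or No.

Yes

Trace: S2 -r-> S0 -p-> S1 -r-> S2 -q-> S0 -p-> S1 -p-> S1 -q-> S0 -p-> S1
End state S1 is accepting.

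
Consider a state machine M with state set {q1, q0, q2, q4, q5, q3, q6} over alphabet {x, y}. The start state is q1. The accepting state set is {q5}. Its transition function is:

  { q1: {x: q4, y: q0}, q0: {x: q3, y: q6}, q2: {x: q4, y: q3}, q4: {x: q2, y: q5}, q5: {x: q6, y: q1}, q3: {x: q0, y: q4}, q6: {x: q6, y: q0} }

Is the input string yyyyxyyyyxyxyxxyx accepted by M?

No

q1 → q0 → q6 → q0 → q6 → q6 → q0 → q6 → q0 → q6 → q6 → q0 → q3 → q4 → q2 → q4 → q5 → q6
End state q6 is not accepting.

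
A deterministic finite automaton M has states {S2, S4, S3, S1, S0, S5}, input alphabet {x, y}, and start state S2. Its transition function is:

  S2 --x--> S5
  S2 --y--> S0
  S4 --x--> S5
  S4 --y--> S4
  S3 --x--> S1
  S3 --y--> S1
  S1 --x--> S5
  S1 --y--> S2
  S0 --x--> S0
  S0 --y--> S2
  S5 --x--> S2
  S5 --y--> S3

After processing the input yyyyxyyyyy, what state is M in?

start at S2
read 'y': S2 → S0
read 'y': S0 → S2
read 'y': S2 → S0
read 'y': S0 → S2
read 'x': S2 → S5
read 'y': S5 → S3
read 'y': S3 → S1
read 'y': S1 → S2
read 'y': S2 → S0
read 'y': S0 → S2

S2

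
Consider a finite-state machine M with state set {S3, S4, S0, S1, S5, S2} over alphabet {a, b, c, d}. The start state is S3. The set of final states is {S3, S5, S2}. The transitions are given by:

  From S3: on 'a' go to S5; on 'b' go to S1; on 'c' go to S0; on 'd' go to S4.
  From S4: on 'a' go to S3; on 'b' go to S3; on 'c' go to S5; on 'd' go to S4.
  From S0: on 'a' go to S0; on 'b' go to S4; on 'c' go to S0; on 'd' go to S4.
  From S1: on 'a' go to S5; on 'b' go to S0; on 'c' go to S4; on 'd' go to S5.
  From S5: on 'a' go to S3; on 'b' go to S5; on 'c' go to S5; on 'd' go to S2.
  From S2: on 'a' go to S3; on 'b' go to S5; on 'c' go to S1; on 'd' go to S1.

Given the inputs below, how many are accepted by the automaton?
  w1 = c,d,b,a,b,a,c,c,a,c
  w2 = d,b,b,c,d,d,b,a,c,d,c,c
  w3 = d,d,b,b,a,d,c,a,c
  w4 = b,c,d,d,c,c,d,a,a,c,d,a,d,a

2

w1: Trace: S3 -c-> S0 -d-> S4 -b-> S3 -a-> S5 -b-> S5 -a-> S3 -c-> S0 -c-> S0 -a-> S0 -c-> S0  → end S0, rejected
w2: Trace: S3 -d-> S4 -b-> S3 -b-> S1 -c-> S4 -d-> S4 -d-> S4 -b-> S3 -a-> S5 -c-> S5 -d-> S2 -c-> S1 -c-> S4  → end S4, rejected
w3: Trace: S3 -d-> S4 -d-> S4 -b-> S3 -b-> S1 -a-> S5 -d-> S2 -c-> S1 -a-> S5 -c-> S5  → end S5, accepted
w4: Trace: S3 -b-> S1 -c-> S4 -d-> S4 -d-> S4 -c-> S5 -c-> S5 -d-> S2 -a-> S3 -a-> S5 -c-> S5 -d-> S2 -a-> S3 -d-> S4 -a-> S3  → end S3, accepted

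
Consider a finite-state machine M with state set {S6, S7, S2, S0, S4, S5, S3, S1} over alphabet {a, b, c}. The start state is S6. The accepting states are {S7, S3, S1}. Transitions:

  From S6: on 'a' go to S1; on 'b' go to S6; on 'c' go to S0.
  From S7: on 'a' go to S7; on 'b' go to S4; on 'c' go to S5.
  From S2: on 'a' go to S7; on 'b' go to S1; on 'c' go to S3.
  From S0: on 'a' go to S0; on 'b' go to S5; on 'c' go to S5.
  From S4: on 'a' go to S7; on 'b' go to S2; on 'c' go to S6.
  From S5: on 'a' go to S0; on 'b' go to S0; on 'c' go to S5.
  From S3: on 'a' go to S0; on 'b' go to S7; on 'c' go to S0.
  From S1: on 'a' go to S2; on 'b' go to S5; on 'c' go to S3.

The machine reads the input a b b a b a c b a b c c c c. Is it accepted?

S6 → S1 → S5 → S0 → S0 → S5 → S0 → S5 → S0 → S0 → S5 → S5 → S5 → S5 → S5
End state S5 is not accepting.

No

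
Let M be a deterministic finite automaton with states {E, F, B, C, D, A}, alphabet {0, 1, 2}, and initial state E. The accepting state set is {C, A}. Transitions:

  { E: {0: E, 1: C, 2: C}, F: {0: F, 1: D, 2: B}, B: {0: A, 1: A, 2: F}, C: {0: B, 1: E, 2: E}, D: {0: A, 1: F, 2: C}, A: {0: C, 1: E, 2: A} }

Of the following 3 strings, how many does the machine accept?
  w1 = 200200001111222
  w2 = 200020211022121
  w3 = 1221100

1

w1:
  start at E
  read '2': E → C
  read '0': C → B
  read '0': B → A
  read '2': A → A
  read '0': A → C
  read '0': C → B
  read '0': B → A
  read '0': A → C
  read '1': C → E
  read '1': E → C
  read '1': C → E
  read '1': E → C
  read '2': C → E
  read '2': E → C
  read '2': C → E
  end E, rejected
w2:
  start at E
  read '2': E → C
  read '0': C → B
  read '0': B → A
  read '0': A → C
  read '2': C → E
  read '0': E → E
  read '2': E → C
  read '1': C → E
  read '1': E → C
  read '0': C → B
  read '2': B → F
  read '2': F → B
  read '1': B → A
  read '2': A → A
  read '1': A → E
  end E, rejected
w3:
  start at E
  read '1': E → C
  read '2': C → E
  read '2': E → C
  read '1': C → E
  read '1': E → C
  read '0': C → B
  read '0': B → A
  end A, accepted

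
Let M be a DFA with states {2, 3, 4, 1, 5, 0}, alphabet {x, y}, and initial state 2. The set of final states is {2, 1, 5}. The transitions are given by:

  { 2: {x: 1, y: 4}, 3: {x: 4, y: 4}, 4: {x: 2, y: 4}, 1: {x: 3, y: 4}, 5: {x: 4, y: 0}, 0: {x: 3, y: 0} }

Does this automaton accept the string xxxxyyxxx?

No

start at 2
read 'x': 2 → 1
read 'x': 1 → 3
read 'x': 3 → 4
read 'x': 4 → 2
read 'y': 2 → 4
read 'y': 4 → 4
read 'x': 4 → 2
read 'x': 2 → 1
read 'x': 1 → 3
End state 3 is not accepting.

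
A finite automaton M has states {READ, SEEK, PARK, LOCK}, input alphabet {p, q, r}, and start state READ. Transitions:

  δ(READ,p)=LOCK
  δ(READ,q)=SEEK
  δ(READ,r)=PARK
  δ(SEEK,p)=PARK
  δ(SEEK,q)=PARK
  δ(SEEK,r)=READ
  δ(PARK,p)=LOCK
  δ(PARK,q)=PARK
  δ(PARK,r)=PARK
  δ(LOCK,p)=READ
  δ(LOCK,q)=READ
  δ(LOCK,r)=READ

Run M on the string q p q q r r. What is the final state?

Trace: READ -q-> SEEK -p-> PARK -q-> PARK -q-> PARK -r-> PARK -r-> PARK

PARK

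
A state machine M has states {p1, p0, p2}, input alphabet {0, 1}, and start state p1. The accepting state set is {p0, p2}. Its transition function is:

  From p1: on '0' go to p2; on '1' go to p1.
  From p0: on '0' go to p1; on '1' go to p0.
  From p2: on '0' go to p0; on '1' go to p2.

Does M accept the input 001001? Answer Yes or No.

Yes

start at p1
read '0': p1 → p2
read '0': p2 → p0
read '1': p0 → p0
read '0': p0 → p1
read '0': p1 → p2
read '1': p2 → p2
End state p2 is accepting.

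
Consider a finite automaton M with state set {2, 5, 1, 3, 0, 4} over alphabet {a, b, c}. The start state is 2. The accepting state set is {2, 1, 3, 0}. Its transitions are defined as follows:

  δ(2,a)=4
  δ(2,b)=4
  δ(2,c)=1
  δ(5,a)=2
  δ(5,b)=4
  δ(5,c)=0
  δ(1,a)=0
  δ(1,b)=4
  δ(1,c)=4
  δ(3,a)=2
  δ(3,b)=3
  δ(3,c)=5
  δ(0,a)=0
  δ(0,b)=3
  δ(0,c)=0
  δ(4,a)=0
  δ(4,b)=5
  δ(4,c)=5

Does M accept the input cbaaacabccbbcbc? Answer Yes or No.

No

start at 2
read 'c': 2 → 1
read 'b': 1 → 4
read 'a': 4 → 0
read 'a': 0 → 0
read 'a': 0 → 0
read 'c': 0 → 0
read 'a': 0 → 0
read 'b': 0 → 3
read 'c': 3 → 5
read 'c': 5 → 0
read 'b': 0 → 3
read 'b': 3 → 3
read 'c': 3 → 5
read 'b': 5 → 4
read 'c': 4 → 5
End state 5 is not accepting.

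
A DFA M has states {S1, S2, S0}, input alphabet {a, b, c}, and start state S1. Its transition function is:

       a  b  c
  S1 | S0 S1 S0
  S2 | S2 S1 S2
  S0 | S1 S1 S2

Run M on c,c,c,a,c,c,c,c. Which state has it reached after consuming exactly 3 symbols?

start at S1
read 'c': S1 → S0
read 'c': S0 → S2
read 'c': S2 → S2
After 3 symbols: S2.

S2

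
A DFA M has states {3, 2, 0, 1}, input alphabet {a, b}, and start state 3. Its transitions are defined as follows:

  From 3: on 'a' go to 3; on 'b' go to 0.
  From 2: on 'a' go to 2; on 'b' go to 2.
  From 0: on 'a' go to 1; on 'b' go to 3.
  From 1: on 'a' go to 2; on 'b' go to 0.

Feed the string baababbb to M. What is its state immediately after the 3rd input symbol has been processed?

2

start at 3
read 'b': 3 → 0
read 'a': 0 → 1
read 'a': 1 → 2
After 3 symbols: 2.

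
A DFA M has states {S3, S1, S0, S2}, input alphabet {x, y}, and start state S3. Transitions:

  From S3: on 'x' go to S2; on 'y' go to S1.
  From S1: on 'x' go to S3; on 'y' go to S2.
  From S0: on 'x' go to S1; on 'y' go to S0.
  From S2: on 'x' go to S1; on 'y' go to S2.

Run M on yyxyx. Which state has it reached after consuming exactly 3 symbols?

S1

S3 → S1 → S2 → S1
After 3 symbols: S1.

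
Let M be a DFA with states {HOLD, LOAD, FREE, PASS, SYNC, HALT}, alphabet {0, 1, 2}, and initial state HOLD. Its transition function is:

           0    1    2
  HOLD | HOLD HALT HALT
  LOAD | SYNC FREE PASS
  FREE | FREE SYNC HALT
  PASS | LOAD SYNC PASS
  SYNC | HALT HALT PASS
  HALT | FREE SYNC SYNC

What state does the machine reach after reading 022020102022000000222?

HOLD → HOLD → HALT → SYNC → HALT → SYNC → HALT → SYNC → HALT → SYNC → HALT → SYNC → PASS → LOAD → SYNC → HALT → FREE → FREE → FREE → HALT → SYNC → PASS

PASS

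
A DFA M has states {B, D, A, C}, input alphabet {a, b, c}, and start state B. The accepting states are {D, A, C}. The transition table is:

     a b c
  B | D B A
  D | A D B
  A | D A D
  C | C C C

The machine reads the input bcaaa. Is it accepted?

Yes

B → B → A → D → A → D
End state D is accepting.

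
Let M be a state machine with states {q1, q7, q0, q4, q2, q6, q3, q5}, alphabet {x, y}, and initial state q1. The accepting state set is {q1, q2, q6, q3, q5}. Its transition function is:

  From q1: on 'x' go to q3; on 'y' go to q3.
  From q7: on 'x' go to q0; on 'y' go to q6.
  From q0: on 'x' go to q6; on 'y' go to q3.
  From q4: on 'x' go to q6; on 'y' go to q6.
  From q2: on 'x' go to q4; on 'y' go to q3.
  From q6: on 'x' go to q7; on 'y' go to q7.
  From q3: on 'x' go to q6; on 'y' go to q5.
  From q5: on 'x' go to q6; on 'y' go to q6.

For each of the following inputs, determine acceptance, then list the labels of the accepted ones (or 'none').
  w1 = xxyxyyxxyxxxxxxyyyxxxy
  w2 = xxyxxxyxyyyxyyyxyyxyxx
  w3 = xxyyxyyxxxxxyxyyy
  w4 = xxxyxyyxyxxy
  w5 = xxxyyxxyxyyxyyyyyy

w1, w3, w4, w5

w1: q1 → q3 → q6 → q7 → q0 → q3 → q5 → q6 → q7 → q6 → q7 → q0 → q6 → q7 → q0 → q6 → q7 → q6 → q7 → q0 → q6 → q7 → q6  → end q6, accepted
w2: q1 → q3 → q6 → q7 → q0 → q6 → q7 → q6 → q7 → q6 → q7 → q6 → q7 → q6 → q7 → q6 → q7 → q6 → q7 → q0 → q3 → q6 → q7  → end q7, rejected
w3: q1 → q3 → q6 → q7 → q6 → q7 → q6 → q7 → q0 → q6 → q7 → q0 → q6 → q7 → q0 → q3 → q5 → q6  → end q6, accepted
w4: q1 → q3 → q6 → q7 → q6 → q7 → q6 → q7 → q0 → q3 → q6 → q7 → q6  → end q6, accepted
w5: q1 → q3 → q6 → q7 → q6 → q7 → q0 → q6 → q7 → q0 → q3 → q5 → q6 → q7 → q6 → q7 → q6 → q7 → q6  → end q6, accepted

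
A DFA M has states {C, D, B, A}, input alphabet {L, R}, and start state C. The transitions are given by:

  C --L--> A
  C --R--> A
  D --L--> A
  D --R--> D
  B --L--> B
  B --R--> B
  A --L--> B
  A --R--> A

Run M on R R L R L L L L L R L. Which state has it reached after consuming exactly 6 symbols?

C → A → A → B → B → B → B
After 6 symbols: B.

B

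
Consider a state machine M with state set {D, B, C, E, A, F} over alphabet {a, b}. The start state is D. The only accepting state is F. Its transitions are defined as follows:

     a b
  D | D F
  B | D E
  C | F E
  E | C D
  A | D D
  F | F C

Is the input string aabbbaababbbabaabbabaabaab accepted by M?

No

D → D → D → F → C → E → C → F → C → F → C → E → D → D → F → F → F → C → E → C → E → C → F → C → F → F → C
End state C is not accepting.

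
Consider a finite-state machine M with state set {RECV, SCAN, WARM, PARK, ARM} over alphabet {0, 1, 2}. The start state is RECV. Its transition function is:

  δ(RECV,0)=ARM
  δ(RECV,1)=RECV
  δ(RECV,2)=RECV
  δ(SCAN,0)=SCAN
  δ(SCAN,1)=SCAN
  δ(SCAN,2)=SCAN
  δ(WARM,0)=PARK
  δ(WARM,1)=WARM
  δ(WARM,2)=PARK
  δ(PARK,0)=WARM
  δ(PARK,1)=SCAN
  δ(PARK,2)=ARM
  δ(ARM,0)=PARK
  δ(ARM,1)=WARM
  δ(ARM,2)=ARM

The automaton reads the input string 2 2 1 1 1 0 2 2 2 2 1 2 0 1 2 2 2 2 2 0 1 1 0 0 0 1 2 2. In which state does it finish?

SCAN

RECV → RECV → RECV → RECV → RECV → RECV → ARM → ARM → ARM → ARM → ARM → WARM → PARK → WARM → WARM → PARK → ARM → ARM → ARM → ARM → PARK → SCAN → SCAN → SCAN → SCAN → SCAN → SCAN → SCAN → SCAN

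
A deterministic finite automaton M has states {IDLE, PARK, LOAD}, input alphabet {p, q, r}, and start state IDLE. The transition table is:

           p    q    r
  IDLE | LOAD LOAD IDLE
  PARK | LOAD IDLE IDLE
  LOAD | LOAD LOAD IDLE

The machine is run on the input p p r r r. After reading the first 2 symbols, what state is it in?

Trace: IDLE -p-> LOAD -p-> LOAD
After 2 symbols: LOAD.

LOAD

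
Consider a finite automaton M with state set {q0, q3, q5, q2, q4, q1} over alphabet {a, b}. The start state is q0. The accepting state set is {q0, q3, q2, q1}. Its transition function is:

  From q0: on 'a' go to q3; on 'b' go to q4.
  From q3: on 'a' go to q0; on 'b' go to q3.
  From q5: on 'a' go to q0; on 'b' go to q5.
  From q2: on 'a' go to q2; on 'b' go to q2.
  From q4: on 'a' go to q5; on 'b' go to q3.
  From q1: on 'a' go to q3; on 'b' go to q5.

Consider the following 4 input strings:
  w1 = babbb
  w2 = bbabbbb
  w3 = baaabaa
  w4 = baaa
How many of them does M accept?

w1:
  start at q0
  read 'b': q0 → q4
  read 'a': q4 → q5
  read 'b': q5 → q5
  read 'b': q5 → q5
  read 'b': q5 → q5
  end q5, rejected
w2:
  start at q0
  read 'b': q0 → q4
  read 'b': q4 → q3
  read 'a': q3 → q0
  read 'b': q0 → q4
  read 'b': q4 → q3
  read 'b': q3 → q3
  read 'b': q3 → q3
  end q3, accepted
w3:
  start at q0
  read 'b': q0 → q4
  read 'a': q4 → q5
  read 'a': q5 → q0
  read 'a': q0 → q3
  read 'b': q3 → q3
  read 'a': q3 → q0
  read 'a': q0 → q3
  end q3, accepted
w4:
  start at q0
  read 'b': q0 → q4
  read 'a': q4 → q5
  read 'a': q5 → q0
  read 'a': q0 → q3
  end q3, accepted

3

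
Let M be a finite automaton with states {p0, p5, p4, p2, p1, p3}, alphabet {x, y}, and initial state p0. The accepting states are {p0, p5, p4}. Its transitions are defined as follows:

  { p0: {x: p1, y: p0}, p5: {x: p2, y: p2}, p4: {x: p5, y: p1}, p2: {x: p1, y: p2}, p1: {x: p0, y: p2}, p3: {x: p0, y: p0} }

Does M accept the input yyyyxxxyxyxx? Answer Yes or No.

p0 → p0 → p0 → p0 → p0 → p1 → p0 → p1 → p2 → p1 → p2 → p1 → p0
End state p0 is accepting.

Yes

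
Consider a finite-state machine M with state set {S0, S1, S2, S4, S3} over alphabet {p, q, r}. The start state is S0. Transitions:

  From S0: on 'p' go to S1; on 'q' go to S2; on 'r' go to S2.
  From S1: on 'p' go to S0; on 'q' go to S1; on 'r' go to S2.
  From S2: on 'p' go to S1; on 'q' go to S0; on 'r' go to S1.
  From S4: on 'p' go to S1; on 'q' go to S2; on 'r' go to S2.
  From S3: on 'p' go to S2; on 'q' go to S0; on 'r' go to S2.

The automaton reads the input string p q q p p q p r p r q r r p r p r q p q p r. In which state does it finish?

Trace: S0 -p-> S1 -q-> S1 -q-> S1 -p-> S0 -p-> S1 -q-> S1 -p-> S0 -r-> S2 -p-> S1 -r-> S2 -q-> S0 -r-> S2 -r-> S1 -p-> S0 -r-> S2 -p-> S1 -r-> S2 -q-> S0 -p-> S1 -q-> S1 -p-> S0 -r-> S2

S2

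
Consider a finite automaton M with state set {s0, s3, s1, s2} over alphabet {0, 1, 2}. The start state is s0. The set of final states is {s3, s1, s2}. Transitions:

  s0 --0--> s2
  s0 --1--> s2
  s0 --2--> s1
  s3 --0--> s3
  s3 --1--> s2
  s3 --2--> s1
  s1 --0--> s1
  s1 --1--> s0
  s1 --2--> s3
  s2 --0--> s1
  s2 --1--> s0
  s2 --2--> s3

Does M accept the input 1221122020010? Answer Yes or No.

Trace: s0 -1-> s2 -2-> s3 -2-> s1 -1-> s0 -1-> s2 -2-> s3 -2-> s1 -0-> s1 -2-> s3 -0-> s3 -0-> s3 -1-> s2 -0-> s1
End state s1 is accepting.

Yes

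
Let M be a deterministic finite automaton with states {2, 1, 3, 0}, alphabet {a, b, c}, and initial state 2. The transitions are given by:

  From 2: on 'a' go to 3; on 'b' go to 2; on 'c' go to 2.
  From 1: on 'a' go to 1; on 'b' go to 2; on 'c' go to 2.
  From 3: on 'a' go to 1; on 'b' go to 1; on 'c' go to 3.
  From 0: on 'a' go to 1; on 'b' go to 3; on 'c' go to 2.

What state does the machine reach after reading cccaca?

2 → 2 → 2 → 2 → 3 → 3 → 1

1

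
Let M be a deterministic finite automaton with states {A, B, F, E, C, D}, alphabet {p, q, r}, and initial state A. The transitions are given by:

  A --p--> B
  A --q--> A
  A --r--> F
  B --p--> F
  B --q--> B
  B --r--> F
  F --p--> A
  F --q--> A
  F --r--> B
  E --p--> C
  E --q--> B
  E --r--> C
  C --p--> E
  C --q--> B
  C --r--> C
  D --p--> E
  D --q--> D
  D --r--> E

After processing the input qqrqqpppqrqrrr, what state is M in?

F

Trace: A -q-> A -q-> A -r-> F -q-> A -q-> A -p-> B -p-> F -p-> A -q-> A -r-> F -q-> A -r-> F -r-> B -r-> F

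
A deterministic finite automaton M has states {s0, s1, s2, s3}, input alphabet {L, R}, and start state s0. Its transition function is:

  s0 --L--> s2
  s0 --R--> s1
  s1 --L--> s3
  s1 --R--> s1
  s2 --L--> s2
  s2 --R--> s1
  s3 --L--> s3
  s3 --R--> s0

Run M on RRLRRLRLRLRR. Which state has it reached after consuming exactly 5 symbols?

s0 → s1 → s1 → s3 → s0 → s1
After 5 symbols: s1.

s1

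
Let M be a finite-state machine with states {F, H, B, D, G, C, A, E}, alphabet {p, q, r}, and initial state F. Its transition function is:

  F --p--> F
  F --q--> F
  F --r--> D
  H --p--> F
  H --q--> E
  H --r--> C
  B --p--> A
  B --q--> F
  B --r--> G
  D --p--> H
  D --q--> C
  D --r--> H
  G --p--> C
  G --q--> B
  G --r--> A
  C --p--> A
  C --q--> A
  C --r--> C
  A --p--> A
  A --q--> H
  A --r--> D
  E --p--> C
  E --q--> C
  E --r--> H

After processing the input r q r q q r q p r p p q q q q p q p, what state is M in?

start at F
read 'r': F → D
read 'q': D → C
read 'r': C → C
read 'q': C → A
read 'q': A → H
read 'r': H → C
read 'q': C → A
read 'p': A → A
read 'r': A → D
read 'p': D → H
read 'p': H → F
read 'q': F → F
read 'q': F → F
read 'q': F → F
read 'q': F → F
read 'p': F → F
read 'q': F → F
read 'p': F → F

F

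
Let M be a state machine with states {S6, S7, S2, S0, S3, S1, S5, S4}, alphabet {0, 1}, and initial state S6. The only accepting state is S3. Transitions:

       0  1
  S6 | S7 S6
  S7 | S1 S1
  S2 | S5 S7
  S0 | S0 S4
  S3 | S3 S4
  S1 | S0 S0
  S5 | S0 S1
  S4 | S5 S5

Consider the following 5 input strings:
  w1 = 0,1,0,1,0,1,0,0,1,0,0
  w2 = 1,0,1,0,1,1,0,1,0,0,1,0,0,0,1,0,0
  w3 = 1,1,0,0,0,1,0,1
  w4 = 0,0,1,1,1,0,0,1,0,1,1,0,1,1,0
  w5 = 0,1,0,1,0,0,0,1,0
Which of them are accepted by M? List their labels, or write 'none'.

none

w1: Trace: S6 -0-> S7 -1-> S1 -0-> S0 -1-> S4 -0-> S5 -1-> S1 -0-> S0 -0-> S0 -1-> S4 -0-> S5 -0-> S0  → end S0, rejected
w2: Trace: S6 -1-> S6 -0-> S7 -1-> S1 -0-> S0 -1-> S4 -1-> S5 -0-> S0 -1-> S4 -0-> S5 -0-> S0 -1-> S4 -0-> S5 -0-> S0 -0-> S0 -1-> S4 -0-> S5 -0-> S0  → end S0, rejected
w3: Trace: S6 -1-> S6 -1-> S6 -0-> S7 -0-> S1 -0-> S0 -1-> S4 -0-> S5 -1-> S1  → end S1, rejected
w4: Trace: S6 -0-> S7 -0-> S1 -1-> S0 -1-> S4 -1-> S5 -0-> S0 -0-> S0 -1-> S4 -0-> S5 -1-> S1 -1-> S0 -0-> S0 -1-> S4 -1-> S5 -0-> S0  → end S0, rejected
w5: Trace: S6 -0-> S7 -1-> S1 -0-> S0 -1-> S4 -0-> S5 -0-> S0 -0-> S0 -1-> S4 -0-> S5  → end S5, rejected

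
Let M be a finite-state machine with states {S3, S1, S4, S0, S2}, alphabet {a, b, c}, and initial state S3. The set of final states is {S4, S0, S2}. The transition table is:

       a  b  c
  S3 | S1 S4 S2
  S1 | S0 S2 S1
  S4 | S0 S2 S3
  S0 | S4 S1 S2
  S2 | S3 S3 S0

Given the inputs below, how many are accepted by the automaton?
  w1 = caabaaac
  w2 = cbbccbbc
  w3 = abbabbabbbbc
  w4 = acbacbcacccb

2

w1: Trace: S3 -c-> S2 -a-> S3 -a-> S1 -b-> S2 -a-> S3 -a-> S1 -a-> S0 -c-> S2  → end S2, accepted
w2: Trace: S3 -c-> S2 -b-> S3 -b-> S4 -c-> S3 -c-> S2 -b-> S3 -b-> S4 -c-> S3  → end S3, rejected
w3: Trace: S3 -a-> S1 -b-> S2 -b-> S3 -a-> S1 -b-> S2 -b-> S3 -a-> S1 -b-> S2 -b-> S3 -b-> S4 -b-> S2 -c-> S0  → end S0, accepted
w4: Trace: S3 -a-> S1 -c-> S1 -b-> S2 -a-> S3 -c-> S2 -b-> S3 -c-> S2 -a-> S3 -c-> S2 -c-> S0 -c-> S2 -b-> S3  → end S3, rejected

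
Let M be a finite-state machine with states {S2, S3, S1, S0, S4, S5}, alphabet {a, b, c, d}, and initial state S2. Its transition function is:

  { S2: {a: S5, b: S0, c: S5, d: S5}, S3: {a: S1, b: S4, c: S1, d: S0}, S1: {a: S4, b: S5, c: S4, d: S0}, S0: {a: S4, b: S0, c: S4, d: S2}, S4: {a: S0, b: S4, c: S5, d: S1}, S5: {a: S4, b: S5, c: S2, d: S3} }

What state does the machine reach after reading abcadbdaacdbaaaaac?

Trace: S2 -a-> S5 -b-> S5 -c-> S2 -a-> S5 -d-> S3 -b-> S4 -d-> S1 -a-> S4 -a-> S0 -c-> S4 -d-> S1 -b-> S5 -a-> S4 -a-> S0 -a-> S4 -a-> S0 -a-> S4 -c-> S5

S5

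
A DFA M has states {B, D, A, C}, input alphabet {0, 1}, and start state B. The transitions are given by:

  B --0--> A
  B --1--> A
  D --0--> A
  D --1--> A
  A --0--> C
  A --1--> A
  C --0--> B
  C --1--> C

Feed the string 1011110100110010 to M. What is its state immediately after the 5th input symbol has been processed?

C

B → A → C → C → C → C
After 5 symbols: C.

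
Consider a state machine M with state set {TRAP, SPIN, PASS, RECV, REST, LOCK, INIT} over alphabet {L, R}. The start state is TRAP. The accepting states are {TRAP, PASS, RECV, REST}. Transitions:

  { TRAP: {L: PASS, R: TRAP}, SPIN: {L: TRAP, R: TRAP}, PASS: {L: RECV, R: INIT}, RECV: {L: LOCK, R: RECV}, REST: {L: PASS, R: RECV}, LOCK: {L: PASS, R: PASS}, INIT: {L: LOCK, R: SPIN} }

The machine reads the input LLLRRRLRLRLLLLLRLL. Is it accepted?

Yes

TRAP → PASS → RECV → LOCK → PASS → INIT → SPIN → TRAP → TRAP → PASS → INIT → LOCK → PASS → RECV → LOCK → PASS → INIT → LOCK → PASS
End state PASS is accepting.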